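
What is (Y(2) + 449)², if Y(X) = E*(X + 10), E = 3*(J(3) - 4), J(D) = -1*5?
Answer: 15625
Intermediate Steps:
J(D) = -5
E = -27 (E = 3*(-5 - 4) = 3*(-9) = -27)
Y(X) = -270 - 27*X (Y(X) = -27*(X + 10) = -27*(10 + X) = -270 - 27*X)
(Y(2) + 449)² = ((-270 - 27*2) + 449)² = ((-270 - 54) + 449)² = (-324 + 449)² = 125² = 15625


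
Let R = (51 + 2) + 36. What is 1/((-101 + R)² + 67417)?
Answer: 1/67561 ≈ 1.4801e-5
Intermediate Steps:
R = 89 (R = 53 + 36 = 89)
1/((-101 + R)² + 67417) = 1/((-101 + 89)² + 67417) = 1/((-12)² + 67417) = 1/(144 + 67417) = 1/67561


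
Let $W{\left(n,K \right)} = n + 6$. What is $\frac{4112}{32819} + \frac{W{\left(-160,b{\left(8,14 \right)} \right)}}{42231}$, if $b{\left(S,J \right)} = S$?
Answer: $\frac{24085678}{197997027} \approx 0.12165$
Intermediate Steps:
$W{\left(n,K \right)} = 6 + n$
$\frac{4112}{32819} + \frac{W{\left(-160,b{\left(8,14 \right)} \right)}}{42231} = \frac{4112}{32819} + \frac{6 - 160}{42231} = 4112 \cdot \frac{1}{32819} - \frac{22}{6033} = \frac{4112}{32819} - \frac{22}{6033} = \frac{24085678}{197997027}$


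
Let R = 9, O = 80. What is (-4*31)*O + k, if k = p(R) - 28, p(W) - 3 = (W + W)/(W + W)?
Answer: -9944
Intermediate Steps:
p(W) = 4 (p(W) = 3 + (W + W)/(W + W) = 3 + (2*W)/((2*W)) = 3 + (2*W)*(1/(2*W)) = 3 + 1 = 4)
k = -24 (k = 4 - 28 = -24)
(-4*31)*O + k = -4*31*80 - 24 = -124*80 - 24 = -9920 - 24 = -9944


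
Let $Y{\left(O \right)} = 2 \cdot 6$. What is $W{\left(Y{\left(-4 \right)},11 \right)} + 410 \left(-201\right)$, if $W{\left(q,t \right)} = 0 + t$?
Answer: $-82399$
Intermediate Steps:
$Y{\left(O \right)} = 12$
$W{\left(q,t \right)} = t$
$W{\left(Y{\left(-4 \right)},11 \right)} + 410 \left(-201\right) = 11 + 410 \left(-201\right) = 11 - 82410 = -82399$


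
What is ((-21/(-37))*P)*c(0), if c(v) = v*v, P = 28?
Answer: 0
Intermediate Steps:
c(v) = v²
((-21/(-37))*P)*c(0) = (-21/(-37)*28)*0² = (-21*(-1/37)*28)*0 = ((21/37)*28)*0 = (588/37)*0 = 0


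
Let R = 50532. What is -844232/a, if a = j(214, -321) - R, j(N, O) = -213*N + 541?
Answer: 844232/95573 ≈ 8.8334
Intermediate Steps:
j(N, O) = 541 - 213*N
a = -95573 (a = (541 - 213*214) - 1*50532 = (541 - 45582) - 50532 = -45041 - 50532 = -95573)
-844232/a = -844232/(-95573) = -844232*(-1/95573) = 844232/95573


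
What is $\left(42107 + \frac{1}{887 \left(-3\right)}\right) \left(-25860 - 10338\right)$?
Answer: $- \frac{1351955795916}{887} \approx -1.5242 \cdot 10^{9}$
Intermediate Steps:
$\left(42107 + \frac{1}{887 \left(-3\right)}\right) \left(-25860 - 10338\right) = \left(42107 + \frac{1}{-2661}\right) \left(-36198\right) = \left(42107 - \frac{1}{2661}\right) \left(-36198\right) = \frac{112046726}{2661} \left(-36198\right) = - \frac{1351955795916}{887}$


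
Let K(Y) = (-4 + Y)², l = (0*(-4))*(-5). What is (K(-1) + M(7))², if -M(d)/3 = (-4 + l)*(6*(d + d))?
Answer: 1067089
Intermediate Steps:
l = 0 (l = 0*(-5) = 0)
M(d) = 144*d (M(d) = -3*(-4 + 0)*6*(d + d) = -(-12)*6*(2*d) = -(-12)*12*d = -(-144)*d = 144*d)
(K(-1) + M(7))² = ((-4 - 1)² + 144*7)² = ((-5)² + 1008)² = (25 + 1008)² = 1033² = 1067089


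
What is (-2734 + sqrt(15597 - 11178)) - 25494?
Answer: -28228 + 3*sqrt(491) ≈ -28162.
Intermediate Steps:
(-2734 + sqrt(15597 - 11178)) - 25494 = (-2734 + sqrt(4419)) - 25494 = (-2734 + 3*sqrt(491)) - 25494 = -28228 + 3*sqrt(491)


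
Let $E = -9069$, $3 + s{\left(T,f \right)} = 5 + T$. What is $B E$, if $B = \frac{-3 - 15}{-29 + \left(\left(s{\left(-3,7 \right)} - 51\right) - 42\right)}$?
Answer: $- \frac{54414}{41} \approx -1327.2$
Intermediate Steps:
$s{\left(T,f \right)} = 2 + T$ ($s{\left(T,f \right)} = -3 + \left(5 + T\right) = 2 + T$)
$B = \frac{6}{41}$ ($B = \frac{-3 - 15}{-29 + \left(\left(\left(2 - 3\right) - 51\right) - 42\right)} = - \frac{18}{-29 - 94} = - \frac{18}{-123} = \left(-18\right) \left(- \frac{1}{123}\right) = \frac{6}{41} \approx 0.14634$)
$B E = \frac{6}{41} \left(-9069\right) = - \frac{54414}{41}$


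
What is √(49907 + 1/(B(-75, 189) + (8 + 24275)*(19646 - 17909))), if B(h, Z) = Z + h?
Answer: 4*√5549427039570025110/42179685 ≈ 223.40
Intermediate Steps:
√(49907 + 1/(B(-75, 189) + (8 + 24275)*(19646 - 17909))) = √(49907 + 1/((189 - 75) + (8 + 24275)*(19646 - 17909))) = √(49907 + 1/(114 + 24283*1737)) = √(49907 + 1/(114 + 42179571)) = √(49907 + 1/42179685) = √(2105061539296/42179685) = 4*√5549427039570025110/42179685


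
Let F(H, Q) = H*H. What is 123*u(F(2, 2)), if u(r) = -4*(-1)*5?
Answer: 2460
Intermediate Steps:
F(H, Q) = H²
u(r) = 20 (u(r) = 4*5 = 20)
123*u(F(2, 2)) = 123*20 = 2460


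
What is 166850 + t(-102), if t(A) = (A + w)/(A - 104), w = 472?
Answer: 17185365/103 ≈ 1.6685e+5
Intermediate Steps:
t(A) = (472 + A)/(-104 + A) (t(A) = (A + 472)/(A - 104) = (472 + A)/(-104 + A))
166850 + t(-102) = 166850 + (472 - 102)/(-104 - 102) = 166850 + 370/(-206) = 166850 - 1/206*370 = 166850 - 185/103 = 17185365/103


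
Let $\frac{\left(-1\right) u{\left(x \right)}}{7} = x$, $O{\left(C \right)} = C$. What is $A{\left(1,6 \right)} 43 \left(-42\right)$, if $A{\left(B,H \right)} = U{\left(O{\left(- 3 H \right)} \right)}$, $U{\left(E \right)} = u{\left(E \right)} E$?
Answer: $4096008$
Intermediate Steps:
$u{\left(x \right)} = - 7 x$
$U{\left(E \right)} = - 7 E^{2}$ ($U{\left(E \right)} = - 7 E E = - 7 E^{2}$)
$A{\left(B,H \right)} = - 63 H^{2}$ ($A{\left(B,H \right)} = - 7 \left(- 3 H\right)^{2} = - 7 \cdot 9 H^{2} = - 63 H^{2}$)
$A{\left(1,6 \right)} 43 \left(-42\right) = - 63 \cdot 6^{2} \cdot 43 \left(-42\right) = \left(-63\right) 36 \cdot 43 \left(-42\right) = \left(-2268\right) 43 \left(-42\right) = \left(-97524\right) \left(-42\right) = 4096008$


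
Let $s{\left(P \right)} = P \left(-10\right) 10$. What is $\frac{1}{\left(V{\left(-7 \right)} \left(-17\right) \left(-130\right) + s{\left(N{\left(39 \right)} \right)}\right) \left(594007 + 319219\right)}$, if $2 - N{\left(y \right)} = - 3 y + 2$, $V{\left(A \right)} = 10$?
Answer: $\frac{1}{9497550400} \approx 1.0529 \cdot 10^{-10}$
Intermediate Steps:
$N{\left(y \right)} = 3 y$ ($N{\left(y \right)} = 2 - \left(- 3 y + 2\right) = 2 - \left(2 - 3 y\right) = 2 + \left(-2 + 3 y\right) = 3 y$)
$s{\left(P \right)} = - 100 P$ ($s{\left(P \right)} = - 10 P 10 = - 100 P$)
$\frac{1}{\left(V{\left(-7 \right)} \left(-17\right) \left(-130\right) + s{\left(N{\left(39 \right)} \right)}\right) \left(594007 + 319219\right)} = \frac{1}{\left(10 \left(-17\right) \left(-130\right) - 100 \cdot 3 \cdot 39\right) \left(594007 + 319219\right)} = \frac{1}{\left(\left(-170\right) \left(-130\right) - 11700\right) 913226} = \frac{1}{\left(22100 - 11700\right) 913226} = \frac{1}{10400 \cdot 913226} = \frac{1}{9497550400}$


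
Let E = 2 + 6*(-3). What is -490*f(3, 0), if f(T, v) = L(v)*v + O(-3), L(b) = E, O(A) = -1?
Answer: 490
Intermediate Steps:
E = -16 (E = 2 - 18 = -16)
L(b) = -16
f(T, v) = -1 - 16*v (f(T, v) = -16*v - 1 = -1 - 16*v)
-490*f(3, 0) = -490*(-1 - 16*0) = -490*(-1 + 0) = -490*(-1) = 490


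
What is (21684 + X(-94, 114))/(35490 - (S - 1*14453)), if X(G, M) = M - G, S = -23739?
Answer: 10946/36841 ≈ 0.29711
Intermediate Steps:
(21684 + X(-94, 114))/(35490 - (S - 1*14453)) = (21684 + (114 - 1*(-94)))/(35490 - (-23739 - 1*14453)) = (21684 + (114 + 94))/(35490 - (-23739 - 14453)) = (21684 + 208)/(35490 - 1*(-38192)) = 21892/(35490 + 38192) = 21892/73682 = 21892*(1/73682) = 10946/36841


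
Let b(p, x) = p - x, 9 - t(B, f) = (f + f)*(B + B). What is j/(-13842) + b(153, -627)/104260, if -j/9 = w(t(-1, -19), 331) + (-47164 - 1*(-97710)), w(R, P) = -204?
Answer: 10095878/308369 ≈ 32.740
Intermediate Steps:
t(B, f) = 9 - 4*B*f (t(B, f) = 9 - (f + f)*(B + B) = 9 - 2*f*2*B = 9 - 4*B*f)
j = -453078 (j = -9*(-204 + (-47164 - 1*(-97710))) = -9*(-204 + (-47164 + 97710)) = -9*(-204 + 50546) = -9*50342 = -453078)
j/(-13842) + b(153, -627)/104260 = -453078/(-13842) + (153 - 1*(-627))/104260 = -453078*(-1/13842) + (153 + 627)*(1/104260) = 25171/769 + 780*(1/104260) = 25171/769 + 3/401 = 10095878/308369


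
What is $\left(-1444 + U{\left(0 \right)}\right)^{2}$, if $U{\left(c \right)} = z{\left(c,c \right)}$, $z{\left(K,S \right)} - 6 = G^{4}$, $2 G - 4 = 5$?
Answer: $\frac{270503809}{256} \approx 1.0567 \cdot 10^{6}$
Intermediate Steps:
$G = \frac{9}{2}$ ($G = 2 + \frac{1}{2} \cdot 5 = 2 + \frac{5}{2} = \frac{9}{2} \approx 4.5$)
$z{\left(K,S \right)} = \frac{6657}{16}$ ($z{\left(K,S \right)} = 6 + \left(\frac{9}{2}\right)^{4} = 6 + \frac{6561}{16} = \frac{6657}{16}$)
$U{\left(c \right)} = \frac{6657}{16}$
$\left(-1444 + U{\left(0 \right)}\right)^{2} = \left(-1444 + \frac{6657}{16}\right)^{2} = \left(- \frac{16447}{16}\right)^{2} = \frac{270503809}{256}$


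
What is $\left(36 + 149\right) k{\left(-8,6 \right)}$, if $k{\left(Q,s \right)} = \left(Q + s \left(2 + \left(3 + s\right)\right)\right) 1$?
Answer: $10730$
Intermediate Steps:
$k{\left(Q,s \right)} = Q + s \left(5 + s\right)$ ($k{\left(Q,s \right)} = \left(Q + s \left(5 + s\right)\right) 1 = Q + s \left(5 + s\right)$)
$\left(36 + 149\right) k{\left(-8,6 \right)} = \left(36 + 149\right) \left(-8 + 6^{2} + 5 \cdot 6\right) = 185 \left(-8 + 36 + 30\right) = 185 \cdot 58 = 10730$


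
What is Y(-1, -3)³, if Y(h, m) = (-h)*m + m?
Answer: -216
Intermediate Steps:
Y(h, m) = m - h*m (Y(h, m) = -h*m + m = m - h*m)
Y(-1, -3)³ = (-3*(1 - 1*(-1)))³ = (-3*(1 + 1))³ = (-3*2)³ = (-6)³ = -216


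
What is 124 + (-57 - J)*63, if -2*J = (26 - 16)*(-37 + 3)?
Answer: -14177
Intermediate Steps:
J = 170 (J = -(26 - 16)*(-37 + 3)/2 = -5*(-34) = -1/2*(-340) = 170)
124 + (-57 - J)*63 = 124 + (-57 - 1*170)*63 = 124 + (-57 - 170)*63 = 124 - 227*63 = 124 - 14301 = -14177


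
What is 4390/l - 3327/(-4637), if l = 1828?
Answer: 13219093/4238218 ≈ 3.1190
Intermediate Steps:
4390/l - 3327/(-4637) = 4390/1828 - 3327/(-4637) = 4390*(1/1828) - 3327*(-1/4637) = 2195/914 + 3327/4637 = 13219093/4238218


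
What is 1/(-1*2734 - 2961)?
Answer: -1/5695 ≈ -0.00017559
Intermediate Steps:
1/(-1*2734 - 2961) = 1/(-2734 - 2961) = 1/(-5695) = -1/5695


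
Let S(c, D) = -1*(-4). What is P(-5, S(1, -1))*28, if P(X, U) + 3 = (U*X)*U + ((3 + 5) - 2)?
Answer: -2156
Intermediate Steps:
S(c, D) = 4
P(X, U) = 3 + X*U² (P(X, U) = -3 + ((U*X)*U + ((3 + 5) - 2)) = -3 + (X*U² + (8 - 2)) = -3 + (X*U² + 6) = -3 + (6 + X*U²) = 3 + X*U²)
P(-5, S(1, -1))*28 = (3 - 5*4²)*28 = (3 - 5*16)*28 = (3 - 80)*28 = -77*28 = -2156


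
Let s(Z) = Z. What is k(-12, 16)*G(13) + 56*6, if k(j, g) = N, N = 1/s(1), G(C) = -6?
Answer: 330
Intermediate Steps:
N = 1 (N = 1/1 = 1)
k(j, g) = 1
k(-12, 16)*G(13) + 56*6 = 1*(-6) + 56*6 = -6 + 336 = 330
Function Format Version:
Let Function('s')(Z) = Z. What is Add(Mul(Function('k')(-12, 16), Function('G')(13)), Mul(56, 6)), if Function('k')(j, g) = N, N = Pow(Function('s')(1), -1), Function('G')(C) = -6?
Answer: 330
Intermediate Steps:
N = 1 (N = Pow(1, -1) = 1)
Function('k')(j, g) = 1
Add(Mul(Function('k')(-12, 16), Function('G')(13)), Mul(56, 6)) = Add(Mul(1, -6), Mul(56, 6)) = Add(-6, 336) = 330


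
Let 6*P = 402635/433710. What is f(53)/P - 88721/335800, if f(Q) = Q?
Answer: 9255547988833/27040966600 ≈ 342.28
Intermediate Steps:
P = 80527/520452 (P = (402635/433710)/6 = (402635*(1/433710))/6 = (1/6)*(80527/86742) = 80527/520452 ≈ 0.15473)
f(53)/P - 88721/335800 = 53/(80527/520452) - 88721/335800 = 53*(520452/80527) - 88721*1/335800 = 27583956/80527 - 88721/335800 = 9255547988833/27040966600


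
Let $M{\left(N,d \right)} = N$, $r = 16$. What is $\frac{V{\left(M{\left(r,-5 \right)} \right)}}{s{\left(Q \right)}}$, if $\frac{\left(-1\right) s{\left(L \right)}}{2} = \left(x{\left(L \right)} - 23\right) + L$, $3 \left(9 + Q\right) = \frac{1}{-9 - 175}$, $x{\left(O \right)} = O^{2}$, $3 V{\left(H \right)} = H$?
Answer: $- \frac{812544}{14939881} \approx -0.054388$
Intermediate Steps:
$V{\left(H \right)} = \frac{H}{3}$
$Q = - \frac{4969}{552}$ ($Q = -9 + \frac{1}{3 \left(-9 - 175\right)} = -9 + \frac{1}{3 \left(-184\right)} = -9 + \frac{1}{3} \left(- \frac{1}{184}\right) = -9 - \frac{1}{552} = - \frac{4969}{552} \approx -9.0018$)
$s{\left(L \right)} = 46 - 2 L - 2 L^{2}$ ($s{\left(L \right)} = - 2 \left(\left(L^{2} - 23\right) + L\right) = - 2 \left(\left(-23 + L^{2}\right) + L\right) = - 2 \left(-23 + L + L^{2}\right) = 46 - 2 L - 2 L^{2}$)
$\frac{V{\left(M{\left(r,-5 \right)} \right)}}{s{\left(Q \right)}} = \frac{\frac{1}{3} \cdot 16}{46 - - \frac{4969}{276} - 2 \left(- \frac{4969}{552}\right)^{2}} = \frac{16}{3 \left(46 + \frac{4969}{276} - \frac{24690961}{152352}\right)} = \frac{16}{3 \left(- \frac{14939881}{152352}\right)} = \frac{16}{3} \left(- \frac{152352}{14939881}\right) = - \frac{812544}{14939881}$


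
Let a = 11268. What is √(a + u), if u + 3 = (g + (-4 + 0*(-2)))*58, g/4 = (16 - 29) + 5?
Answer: √9177 ≈ 95.797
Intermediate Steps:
g = -32 (g = 4*((16 - 29) + 5) = 4*(-13 + 5) = 4*(-8) = -32)
u = -2091 (u = -3 + (-32 + (-4 + 0*(-2)))*58 = -3 + (-32 + (-4 + 0))*58 = -3 + (-32 - 4)*58 = -3 - 36*58 = -3 - 2088 = -2091)
√(a + u) = √(11268 - 2091) = √9177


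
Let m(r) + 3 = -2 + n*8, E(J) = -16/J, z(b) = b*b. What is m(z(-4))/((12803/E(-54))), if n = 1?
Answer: 8/115227 ≈ 6.9428e-5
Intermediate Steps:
z(b) = b**2
m(r) = 3 (m(r) = -3 + (-2 + 1*8) = -3 + (-2 + 8) = -3 + 6 = 3)
m(z(-4))/((12803/E(-54))) = 3/((12803/((-16/(-54))))) = 3/((12803/((-16*(-1/54))))) = 3/((12803/(8/27))) = 3/((12803*(27/8))) = 3/(345681/8) = 3*(8/345681) = 8/115227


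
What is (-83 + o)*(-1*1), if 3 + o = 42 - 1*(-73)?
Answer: -29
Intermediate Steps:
o = 112 (o = -3 + (42 - 1*(-73)) = -3 + (42 + 73) = -3 + 115 = 112)
(-83 + o)*(-1*1) = (-83 + 112)*(-1*1) = 29*(-1) = -29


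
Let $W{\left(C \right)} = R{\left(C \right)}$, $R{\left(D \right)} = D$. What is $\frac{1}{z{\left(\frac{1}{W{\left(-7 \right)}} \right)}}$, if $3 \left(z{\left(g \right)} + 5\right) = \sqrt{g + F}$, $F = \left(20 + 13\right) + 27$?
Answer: $- \frac{315}{1156} - \frac{3 \sqrt{2933}}{1156} \approx -0.41304$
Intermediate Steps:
$W{\left(C \right)} = C$
$F = 60$ ($F = 33 + 27 = 60$)
$z{\left(g \right)} = -5 + \frac{\sqrt{60 + g}}{3}$ ($z{\left(g \right)} = -5 + \frac{\sqrt{g + 60}}{3} = -5 + \frac{\sqrt{60 + g}}{3}$)
$\frac{1}{z{\left(\frac{1}{W{\left(-7 \right)}} \right)}} = \frac{1}{-5 + \frac{\sqrt{60 + \frac{1}{-7}}}{3}} = \frac{1}{-5 + \frac{\sqrt{60 - \frac{1}{7}}}{3}} = \frac{1}{-5 + \frac{\sqrt{\frac{419}{7}}}{3}} = \frac{1}{-5 + \frac{\frac{1}{7} \sqrt{2933}}{3}} = \frac{1}{-5 + \frac{\sqrt{2933}}{21}}$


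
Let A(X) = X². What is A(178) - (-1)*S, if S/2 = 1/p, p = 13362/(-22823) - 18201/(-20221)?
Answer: 4601706618730/145208421 ≈ 31690.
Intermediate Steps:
p = 145208421/461503883 (p = 13362*(-1/22823) - 18201*(-1/20221) = -13362/22823 + 18201/20221 = 145208421/461503883 ≈ 0.31464)
S = 923007766/145208421 (S = 2/(145208421/461503883) = 2*(461503883/145208421) = 923007766/145208421 ≈ 6.3564)
A(178) - (-1)*S = 178² - (-1)*923007766/145208421 = 31684 - 1*(-923007766/145208421) = 31684 + 923007766/145208421 = 4601706618730/145208421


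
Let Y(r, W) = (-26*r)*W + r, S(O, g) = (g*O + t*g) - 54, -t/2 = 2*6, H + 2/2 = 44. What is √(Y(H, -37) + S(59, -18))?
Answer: 15*√181 ≈ 201.80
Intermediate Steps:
H = 43 (H = -1 + 44 = 43)
t = -24 (t = -4*6 = -2*12 = -24)
S(O, g) = -54 - 24*g + O*g (S(O, g) = (g*O - 24*g) - 54 = (O*g - 24*g) - 54 = (-24*g + O*g) - 54 = -54 - 24*g + O*g)
Y(r, W) = r - 26*W*r (Y(r, W) = -26*W*r + r = r - 26*W*r)
√(Y(H, -37) + S(59, -18)) = √(43*(1 - 26*(-37)) + (-54 - 24*(-18) + 59*(-18))) = √(43*(1 + 962) + (-54 + 432 - 1062)) = √(43*963 - 684) = √(41409 - 684) = √40725 = 15*√181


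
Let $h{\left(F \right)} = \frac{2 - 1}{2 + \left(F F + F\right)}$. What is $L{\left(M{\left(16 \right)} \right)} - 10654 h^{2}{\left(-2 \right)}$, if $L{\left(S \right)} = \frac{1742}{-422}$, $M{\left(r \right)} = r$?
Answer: $- \frac{1130965}{1688} \approx -670.0$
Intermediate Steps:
$h{\left(F \right)} = \frac{1}{2 + F + F^{2}}$ ($h{\left(F \right)} = 1 \frac{1}{2 + \left(F^{2} + F\right)} = 1 \frac{1}{2 + \left(F + F^{2}\right)} = 1 \frac{1}{2 + F + F^{2}} = \frac{1}{2 + F + F^{2}}$)
$L{\left(S \right)} = - \frac{871}{211}$ ($L{\left(S \right)} = 1742 \left(- \frac{1}{422}\right) = - \frac{871}{211}$)
$L{\left(M{\left(16 \right)} \right)} - 10654 h^{2}{\left(-2 \right)} = - \frac{871}{211} - 10654 \left(\frac{1}{2 - 2 + \left(-2\right)^{2}}\right)^{2} = - \frac{871}{211} - 10654 \left(\frac{1}{2 - 2 + 4}\right)^{2} = - \frac{871}{211} - 10654 \left(\frac{1}{4}\right)^{2} = - \frac{871}{211} - \frac{10654}{16} = - \frac{871}{211} - \frac{5327}{8} = - \frac{1130965}{1688}$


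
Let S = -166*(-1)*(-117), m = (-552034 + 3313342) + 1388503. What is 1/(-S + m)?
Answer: 1/4169233 ≈ 2.3985e-7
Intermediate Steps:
m = 4149811 (m = 2761308 + 1388503 = 4149811)
S = -19422 (S = 166*(-117) = -19422)
1/(-S + m) = 1/(-1*(-19422) + 4149811) = 1/(19422 + 4149811) = 1/4169233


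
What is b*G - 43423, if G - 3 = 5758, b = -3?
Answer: -60706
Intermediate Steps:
G = 5761 (G = 3 + 5758 = 5761)
b*G - 43423 = -3*5761 - 43423 = -17283 - 43423 = -60706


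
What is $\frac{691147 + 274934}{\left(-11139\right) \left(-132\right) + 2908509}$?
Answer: $\frac{322027}{1459619} \approx 0.22062$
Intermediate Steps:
$\frac{691147 + 274934}{\left(-11139\right) \left(-132\right) + 2908509} = \frac{966081}{1470348 + 2908509} = \frac{966081}{4378857} = 966081 \cdot \frac{1}{4378857} = \frac{322027}{1459619}$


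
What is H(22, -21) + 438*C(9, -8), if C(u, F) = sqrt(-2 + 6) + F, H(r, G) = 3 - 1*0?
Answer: -2625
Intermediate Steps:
H(r, G) = 3 (H(r, G) = 3 + 0 = 3)
C(u, F) = 2 + F (C(u, F) = sqrt(4) + F = 2 + F)
H(22, -21) + 438*C(9, -8) = 3 + 438*(2 - 8) = 3 + 438*(-6) = 3 - 2628 = -2625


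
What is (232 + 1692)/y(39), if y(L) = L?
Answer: 148/3 ≈ 49.333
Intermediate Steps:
(232 + 1692)/y(39) = (232 + 1692)/39 = 1924*(1/39) = 148/3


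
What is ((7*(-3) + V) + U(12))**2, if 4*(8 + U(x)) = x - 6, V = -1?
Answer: 3249/4 ≈ 812.25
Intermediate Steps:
U(x) = -19/2 + x/4 (U(x) = -8 + (x - 6)/4 = -8 + (-6 + x)/4 = -8 + (-3/2 + x/4) = -19/2 + x/4)
((7*(-3) + V) + U(12))**2 = ((7*(-3) - 1) + (-19/2 + (1/4)*12))**2 = ((-21 - 1) + (-19/2 + 3))**2 = (-22 - 13/2)**2 = (-57/2)**2 = 3249/4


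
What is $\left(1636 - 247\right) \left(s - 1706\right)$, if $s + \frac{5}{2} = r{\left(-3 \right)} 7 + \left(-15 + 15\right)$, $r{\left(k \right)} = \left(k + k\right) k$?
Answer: $- \frac{4396185}{2} \approx -2.1981 \cdot 10^{6}$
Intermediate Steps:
$r{\left(k \right)} = 2 k^{2}$ ($r{\left(k \right)} = 2 k k = 2 k^{2}$)
$s = \frac{247}{2}$ ($s = - \frac{5}{2} + \left(2 \left(-3\right)^{2} \cdot 7 + \left(-15 + 15\right)\right) = - \frac{5}{2} + \left(2 \cdot 9 \cdot 7 + 0\right) = - \frac{5}{2} + \left(18 \cdot 7 + 0\right) = - \frac{5}{2} + \left(126 + 0\right) = - \frac{5}{2} + 126 = \frac{247}{2} \approx 123.5$)
$\left(1636 - 247\right) \left(s - 1706\right) = \left(1636 - 247\right) \left(\frac{247}{2} - 1706\right) = 1389 \left(- \frac{3165}{2}\right) = - \frac{4396185}{2}$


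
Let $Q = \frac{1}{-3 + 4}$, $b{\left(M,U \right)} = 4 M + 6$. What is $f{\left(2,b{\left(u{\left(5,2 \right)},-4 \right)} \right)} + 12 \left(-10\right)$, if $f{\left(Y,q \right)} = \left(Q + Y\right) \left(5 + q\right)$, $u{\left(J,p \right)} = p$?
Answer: $-63$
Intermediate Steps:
$b{\left(M,U \right)} = 6 + 4 M$
$Q = 1$ ($Q = 1^{-1} = 1$)
$f{\left(Y,q \right)} = \left(1 + Y\right) \left(5 + q\right)$
$f{\left(2,b{\left(u{\left(5,2 \right)},-4 \right)} \right)} + 12 \left(-10\right) = \left(5 + \left(6 + 4 \cdot 2\right) + 5 \cdot 2 + 2 \left(6 + 4 \cdot 2\right)\right) + 12 \left(-10\right) = \left(5 + \left(6 + 8\right) + 10 + 2 \left(6 + 8\right)\right) - 120 = \left(5 + 14 + 10 + 2 \cdot 14\right) - 120 = \left(5 + 14 + 10 + 28\right) - 120 = 57 - 120 = -63$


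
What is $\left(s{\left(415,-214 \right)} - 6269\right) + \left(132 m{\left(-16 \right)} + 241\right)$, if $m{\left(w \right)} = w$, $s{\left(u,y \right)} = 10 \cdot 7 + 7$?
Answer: $-8063$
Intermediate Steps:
$s{\left(u,y \right)} = 77$ ($s{\left(u,y \right)} = 70 + 7 = 77$)
$\left(s{\left(415,-214 \right)} - 6269\right) + \left(132 m{\left(-16 \right)} + 241\right) = \left(77 - 6269\right) + \left(132 \left(-16\right) + 241\right) = -6192 + \left(-2112 + 241\right) = -6192 - 1871 = -8063$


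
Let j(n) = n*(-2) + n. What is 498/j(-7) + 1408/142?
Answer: 40286/497 ≈ 81.058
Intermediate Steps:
j(n) = -n (j(n) = -2*n + n = -n)
498/j(-7) + 1408/142 = 498/((-1*(-7))) + 1408/142 = 498/7 + 1408*(1/142) = 498*(⅐) + 704/71 = 498/7 + 704/71 = 40286/497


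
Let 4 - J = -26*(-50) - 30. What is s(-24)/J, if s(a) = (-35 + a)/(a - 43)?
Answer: -59/84822 ≈ -0.00069557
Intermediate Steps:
s(a) = (-35 + a)/(-43 + a)
J = -1266 (J = 4 - (-26*(-50) - 30) = 4 - (1300 - 30) = 4 - 1*1270 = 4 - 1270 = -1266)
s(-24)/J = ((-35 - 24)/(-43 - 24))/(-1266) = (-59/(-67))*(-1/1266) = -1/67*(-59)*(-1/1266) = (59/67)*(-1/1266) = -59/84822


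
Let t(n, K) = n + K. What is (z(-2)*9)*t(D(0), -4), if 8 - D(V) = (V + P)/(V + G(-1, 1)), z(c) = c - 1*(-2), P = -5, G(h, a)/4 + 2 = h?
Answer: 0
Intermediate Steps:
G(h, a) = -8 + 4*h
z(c) = 2 + c (z(c) = c + 2 = 2 + c)
D(V) = 8 - (-5 + V)/(-12 + V) (D(V) = 8 - (V - 5)/(V + (-8 + 4*(-1))) = 8 - (-5 + V)/(V + (-8 - 4)) = 8 - (-5 + V)/(V - 12) = 8 - (-5 + V)/(-12 + V))
t(n, K) = K + n
(z(-2)*9)*t(D(0), -4) = ((2 - 2)*9)*(-4 + 7*(-13 + 0)/(-12 + 0)) = (0*9)*(-4 + 7*(-13)/(-12)) = 0*(-4 + 7*(-1/12)*(-13)) = 0*(-4 + 91/12) = 0*(43/12) = 0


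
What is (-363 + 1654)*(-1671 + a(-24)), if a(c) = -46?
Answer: -2216647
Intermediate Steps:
(-363 + 1654)*(-1671 + a(-24)) = (-363 + 1654)*(-1671 - 46) = 1291*(-1717) = -2216647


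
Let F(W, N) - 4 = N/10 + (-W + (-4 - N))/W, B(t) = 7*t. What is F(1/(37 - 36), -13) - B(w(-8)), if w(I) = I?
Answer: 667/10 ≈ 66.700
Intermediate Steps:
F(W, N) = 4 + N/10 + (-4 - N - W)/W (F(W, N) = 4 + (N/10 + (-W + (-4 - N))/W) = 4 + (N*(⅒) + (-4 - N - W)/W) = 4 + (N/10 + (-4 - N - W)/W) = 4 + N/10 + (-4 - N - W)/W)
F(1/(37 - 36), -13) - B(w(-8)) = (-4 - 1*(-13) + (30 - 13)/(10*(37 - 36)))/(1/(37 - 36)) - 7*(-8) = (-4 + 13 + (⅒)*17/1)/(1/1) - 1*(-56) = (-4 + 13 + (⅒)*1*17)/1 + 56 = 1*(-4 + 13 + 17/10) + 56 = 1*(107/10) + 56 = 107/10 + 56 = 667/10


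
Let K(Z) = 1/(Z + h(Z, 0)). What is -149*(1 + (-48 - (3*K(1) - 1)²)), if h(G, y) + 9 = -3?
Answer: 876567/121 ≈ 7244.4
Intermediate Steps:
h(G, y) = -12 (h(G, y) = -9 - 3 = -12)
K(Z) = 1/(-12 + Z) (K(Z) = 1/(Z - 12) = 1/(-12 + Z))
-149*(1 + (-48 - (3*K(1) - 1)²)) = -149*(1 + (-48 - (3/(-12 + 1) - 1)²)) = -149*(1 + (-48 - (3/(-11) - 1)²)) = -149*(1 + (-48 - (3*(-1/11) - 1)²)) = -149*(1 + (-48 - (-3/11 - 1)²)) = -149*(1 + (-48 - (-14/11)²)) = -149*(1 + (-48 - 1*196/121)) = -149*(1 + (-48 - 196/121)) = -149*(1 - 6004/121) = -149*(-5883/121) = 876567/121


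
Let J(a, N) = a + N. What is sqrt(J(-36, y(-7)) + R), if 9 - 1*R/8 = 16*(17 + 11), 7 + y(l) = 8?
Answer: I*sqrt(3547) ≈ 59.557*I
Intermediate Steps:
y(l) = 1 (y(l) = -7 + 8 = 1)
J(a, N) = N + a
R = -3512 (R = 72 - 128*(17 + 11) = 72 - 128*28 = 72 - 8*448 = 72 - 3584 = -3512)
sqrt(J(-36, y(-7)) + R) = sqrt((1 - 36) - 3512) = sqrt(-35 - 3512) = sqrt(-3547) = I*sqrt(3547)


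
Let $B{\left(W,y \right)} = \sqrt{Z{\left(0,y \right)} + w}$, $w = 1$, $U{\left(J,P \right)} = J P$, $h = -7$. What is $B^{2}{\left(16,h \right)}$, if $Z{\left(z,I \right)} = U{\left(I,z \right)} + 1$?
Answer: $2$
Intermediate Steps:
$Z{\left(z,I \right)} = 1 + I z$ ($Z{\left(z,I \right)} = I z + 1 = 1 + I z$)
$B{\left(W,y \right)} = \sqrt{2}$ ($B{\left(W,y \right)} = \sqrt{\left(1 + y 0\right) + 1} = \sqrt{\left(1 + 0\right) + 1} = \sqrt{1 + 1} = \sqrt{2}$)
$B^{2}{\left(16,h \right)} = \left(\sqrt{2}\right)^{2} = 2$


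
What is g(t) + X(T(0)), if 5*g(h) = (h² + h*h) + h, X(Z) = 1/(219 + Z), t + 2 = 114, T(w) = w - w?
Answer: 1103761/219 ≈ 5040.0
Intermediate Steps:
T(w) = 0
t = 112 (t = -2 + 114 = 112)
g(h) = h/5 + 2*h²/5 (g(h) = ((h² + h*h) + h)/5 = ((h² + h²) + h)/5 = (2*h² + h)/5 = (h + 2*h²)/5 = h/5 + 2*h²/5)
g(t) + X(T(0)) = (⅕)*112*(1 + 2*112) + 1/(219 + 0) = (⅕)*112*(1 + 224) + 1/219 = (⅕)*112*225 + 1/219 = 5040 + 1/219 = 1103761/219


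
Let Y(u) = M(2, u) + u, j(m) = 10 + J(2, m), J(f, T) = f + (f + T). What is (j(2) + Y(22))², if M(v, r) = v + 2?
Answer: 1764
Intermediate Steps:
J(f, T) = T + 2*f (J(f, T) = f + (T + f) = T + 2*f)
M(v, r) = 2 + v
j(m) = 14 + m (j(m) = 10 + (m + 2*2) = 10 + (m + 4) = 10 + (4 + m) = 14 + m)
Y(u) = 4 + u (Y(u) = (2 + 2) + u = 4 + u)
(j(2) + Y(22))² = ((14 + 2) + (4 + 22))² = (16 + 26)² = 42² = 1764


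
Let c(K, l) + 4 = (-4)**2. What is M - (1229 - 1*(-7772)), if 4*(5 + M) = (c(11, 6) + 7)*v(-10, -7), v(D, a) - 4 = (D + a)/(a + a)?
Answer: -502949/56 ≈ -8981.2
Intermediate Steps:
v(D, a) = 4 + (D + a)/(2*a) (v(D, a) = 4 + (D + a)/(a + a) = 4 + (D + a)/((2*a)) = 4 + (D + a)*(1/(2*a)) = 4 + (D + a)/(2*a))
c(K, l) = 12 (c(K, l) = -4 + (-4)**2 = -4 + 16 = 12)
M = 1107/56 (M = -5 + ((12 + 7)*((1/2)*(-10 + 9*(-7))/(-7)))/4 = -5 + (19*((1/2)*(-1/7)*(-10 - 63)))/4 = -5 + (19*((1/2)*(-1/7)*(-73)))/4 = -5 + (19*(73/14))/4 = -5 + (1/4)*(1387/14) = -5 + 1387/56 = 1107/56 ≈ 19.768)
M - (1229 - 1*(-7772)) = 1107/56 - (1229 - 1*(-7772)) = 1107/56 - (1229 + 7772) = 1107/56 - 1*9001 = 1107/56 - 9001 = -502949/56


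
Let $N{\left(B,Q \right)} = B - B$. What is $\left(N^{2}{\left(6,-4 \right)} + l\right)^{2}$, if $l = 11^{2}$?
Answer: $14641$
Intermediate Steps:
$N{\left(B,Q \right)} = 0$
$l = 121$
$\left(N^{2}{\left(6,-4 \right)} + l\right)^{2} = \left(0^{2} + 121\right)^{2} = \left(0 + 121\right)^{2} = 121^{2} = 14641$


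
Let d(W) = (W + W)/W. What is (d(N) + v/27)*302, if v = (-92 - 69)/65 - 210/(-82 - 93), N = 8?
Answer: 1034954/1755 ≈ 589.72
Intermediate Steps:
d(W) = 2 (d(W) = (2*W)/W = 2)
v = -83/65 (v = -161*1/65 - 210/(-175) = -161/65 - 210*(-1/175) = -161/65 + 6/5 = -83/65 ≈ -1.2769)
(d(N) + v/27)*302 = (2 - 83/65/27)*302 = (2 - 83/65*1/27)*302 = (2 - 83/1755)*302 = (3427/1755)*302 = 1034954/1755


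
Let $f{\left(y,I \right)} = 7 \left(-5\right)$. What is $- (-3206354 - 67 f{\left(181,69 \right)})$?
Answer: $3204009$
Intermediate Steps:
$f{\left(y,I \right)} = -35$
$- (-3206354 - 67 f{\left(181,69 \right)}) = - (-3206354 - -2345) = - (-3206354 + 2345) = \left(-1\right) \left(-3204009\right) = 3204009$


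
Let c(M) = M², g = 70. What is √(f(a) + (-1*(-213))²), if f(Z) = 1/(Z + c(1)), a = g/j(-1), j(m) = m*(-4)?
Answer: √62110235/37 ≈ 213.00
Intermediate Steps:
j(m) = -4*m
a = 35/2 (a = 70/((-4*(-1))) = 70/4 = 70*(¼) = 35/2 ≈ 17.500)
f(Z) = 1/(1 + Z) (f(Z) = 1/(Z + 1²) = 1/(Z + 1) = 1/(1 + Z))
√(f(a) + (-1*(-213))²) = √(1/(1 + 35/2) + (-1*(-213))²) = √(1/(37/2) + 213²) = √(2/37 + 45369) = √(1678655/37) = √62110235/37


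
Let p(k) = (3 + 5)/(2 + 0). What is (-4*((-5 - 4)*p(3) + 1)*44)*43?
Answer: 264880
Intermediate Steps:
p(k) = 4 (p(k) = 8/2 = 8*(½) = 4)
(-4*((-5 - 4)*p(3) + 1)*44)*43 = (-4*((-5 - 4)*4 + 1)*44)*43 = (-4*(-9*4 + 1)*44)*43 = (-4*(-36 + 1)*44)*43 = (-4*(-35)*44)*43 = (140*44)*43 = 6160*43 = 264880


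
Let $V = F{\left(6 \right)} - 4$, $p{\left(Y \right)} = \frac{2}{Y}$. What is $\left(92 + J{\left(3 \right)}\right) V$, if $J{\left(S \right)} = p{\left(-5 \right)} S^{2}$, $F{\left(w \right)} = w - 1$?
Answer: $\frac{442}{5} \approx 88.4$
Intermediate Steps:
$F{\left(w \right)} = -1 + w$
$V = 1$ ($V = \left(-1 + 6\right) - 4 = 5 - 4 = 1$)
$J{\left(S \right)} = - \frac{2 S^{2}}{5}$ ($J{\left(S \right)} = \frac{2}{-5} S^{2} = 2 \left(- \frac{1}{5}\right) S^{2} = - \frac{2 S^{2}}{5}$)
$\left(92 + J{\left(3 \right)}\right) V = \left(92 - \frac{2 \cdot 3^{2}}{5}\right) 1 = \left(92 - \frac{18}{5}\right) 1 = \frac{442}{5} \cdot 1 = \frac{442}{5}$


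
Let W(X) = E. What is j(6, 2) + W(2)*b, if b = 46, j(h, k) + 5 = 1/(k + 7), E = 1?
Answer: 370/9 ≈ 41.111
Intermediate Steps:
W(X) = 1
j(h, k) = -5 + 1/(7 + k) (j(h, k) = -5 + 1/(k + 7) = -5 + 1/(7 + k))
j(6, 2) + W(2)*b = (-34 - 5*2)/(7 + 2) + 1*46 = (-34 - 10)/9 + 46 = (1/9)*(-44) + 46 = -44/9 + 46 = 370/9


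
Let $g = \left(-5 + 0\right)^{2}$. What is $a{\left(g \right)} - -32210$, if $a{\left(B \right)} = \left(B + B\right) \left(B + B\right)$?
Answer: $34710$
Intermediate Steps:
$g = 25$ ($g = \left(-5\right)^{2} = 25$)
$a{\left(B \right)} = 4 B^{2}$ ($a{\left(B \right)} = 2 B 2 B = 4 B^{2}$)
$a{\left(g \right)} - -32210 = 4 \cdot 25^{2} - -32210 = 4 \cdot 625 + 32210 = 2500 + 32210 = 34710$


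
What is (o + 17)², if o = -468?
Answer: 203401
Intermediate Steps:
(o + 17)² = (-468 + 17)² = (-451)² = 203401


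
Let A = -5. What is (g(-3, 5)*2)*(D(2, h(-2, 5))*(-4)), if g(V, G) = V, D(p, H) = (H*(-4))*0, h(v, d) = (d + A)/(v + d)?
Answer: 0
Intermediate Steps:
h(v, d) = (-5 + d)/(d + v) (h(v, d) = (d - 5)/(v + d) = (-5 + d)/(d + v))
D(p, H) = 0 (D(p, H) = -4*H*0 = 0)
(g(-3, 5)*2)*(D(2, h(-2, 5))*(-4)) = (-3*2)*(0*(-4)) = -6*0 = 0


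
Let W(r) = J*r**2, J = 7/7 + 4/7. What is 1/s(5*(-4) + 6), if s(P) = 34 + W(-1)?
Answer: 7/249 ≈ 0.028112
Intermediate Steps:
J = 11/7 (J = 7*(1/7) + 4*(1/7) = 1 + 4/7 = 11/7 ≈ 1.5714)
W(r) = 11*r**2/7
s(P) = 249/7 (s(P) = 34 + (11/7)*(-1)**2 = 34 + (11/7)*1 = 34 + 11/7 = 249/7)
1/s(5*(-4) + 6) = 1/(249/7) = 7/249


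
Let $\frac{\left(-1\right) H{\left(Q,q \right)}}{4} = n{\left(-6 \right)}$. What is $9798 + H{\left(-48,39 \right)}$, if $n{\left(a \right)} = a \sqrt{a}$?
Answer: $9798 + 24 i \sqrt{6} \approx 9798.0 + 58.788 i$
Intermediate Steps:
$n{\left(a \right)} = a^{\frac{3}{2}}$
$H{\left(Q,q \right)} = 24 i \sqrt{6}$ ($H{\left(Q,q \right)} = - 4 \left(-6\right)^{\frac{3}{2}} = - 4 \left(- 6 i \sqrt{6}\right) = 24 i \sqrt{6}$)
$9798 + H{\left(-48,39 \right)} = 9798 + 24 i \sqrt{6}$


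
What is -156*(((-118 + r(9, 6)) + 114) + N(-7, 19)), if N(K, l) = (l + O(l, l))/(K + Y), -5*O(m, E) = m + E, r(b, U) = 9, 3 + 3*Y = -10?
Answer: -52962/85 ≈ -623.08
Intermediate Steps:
Y = -13/3 (Y = -1 + (⅓)*(-10) = -1 - 10/3 = -13/3 ≈ -4.3333)
O(m, E) = -E/5 - m/5 (O(m, E) = -(m + E)/5 = -(E + m)/5 = -E/5 - m/5)
N(K, l) = 3*l/(5*(-13/3 + K)) (N(K, l) = (l + (-l/5 - l/5))/(K - 13/3) = (l - 2*l/5)/(-13/3 + K) = (3*l/5)/(-13/3 + K) = 3*l/(5*(-13/3 + K)))
-156*(((-118 + r(9, 6)) + 114) + N(-7, 19)) = -156*(((-118 + 9) + 114) + (9/5)*19/(-13 + 3*(-7))) = -156*((-109 + 114) + (9/5)*19/(-13 - 21)) = -156*(5 + (9/5)*19/(-34)) = -156*(5 + (9/5)*19*(-1/34)) = -156*(5 - 171/170) = -156*679/170 = -52962/85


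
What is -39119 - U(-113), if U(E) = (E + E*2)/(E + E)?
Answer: -78241/2 ≈ -39121.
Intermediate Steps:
U(E) = 3/2 (U(E) = (E + 2*E)/((2*E)) = (3*E)*(1/(2*E)) = 3/2)
-39119 - U(-113) = -39119 - 1*3/2 = -39119 - 3/2 = -78241/2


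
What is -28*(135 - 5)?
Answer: -3640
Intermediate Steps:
-28*(135 - 5) = -28*130 = -3640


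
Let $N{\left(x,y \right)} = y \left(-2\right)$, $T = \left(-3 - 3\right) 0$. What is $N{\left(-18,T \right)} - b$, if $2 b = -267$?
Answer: $\frac{267}{2} \approx 133.5$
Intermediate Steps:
$b = - \frac{267}{2}$ ($b = \frac{1}{2} \left(-267\right) = - \frac{267}{2} \approx -133.5$)
$T = 0$ ($T = \left(-6\right) 0 = 0$)
$N{\left(x,y \right)} = - 2 y$
$N{\left(-18,T \right)} - b = \left(-2\right) 0 - - \frac{267}{2} = 0 + \frac{267}{2} = \frac{267}{2}$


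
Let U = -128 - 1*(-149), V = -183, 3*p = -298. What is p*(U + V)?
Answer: 16092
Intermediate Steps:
p = -298/3 (p = (⅓)*(-298) = -298/3 ≈ -99.333)
U = 21 (U = -128 + 149 = 21)
p*(U + V) = -298*(21 - 183)/3 = -298/3*(-162) = 16092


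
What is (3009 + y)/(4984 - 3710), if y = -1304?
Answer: 1705/1274 ≈ 1.3383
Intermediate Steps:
(3009 + y)/(4984 - 3710) = (3009 - 1304)/(4984 - 3710) = 1705/1274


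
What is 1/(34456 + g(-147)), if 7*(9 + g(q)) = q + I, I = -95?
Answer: 7/240887 ≈ 2.9059e-5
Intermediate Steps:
g(q) = -158/7 + q/7 (g(q) = -9 + (q - 95)/7 = -9 + (-95 + q)/7 = -9 + (-95/7 + q/7) = -158/7 + q/7)
1/(34456 + g(-147)) = 1/(34456 + (-158/7 + (⅐)*(-147))) = 1/(34456 + (-158/7 - 21)) = 1/(34456 - 305/7) = 1/(240887/7) = 7/240887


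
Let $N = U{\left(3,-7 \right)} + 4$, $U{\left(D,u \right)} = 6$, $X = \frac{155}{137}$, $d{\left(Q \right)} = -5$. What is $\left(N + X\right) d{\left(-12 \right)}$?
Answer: $- \frac{7625}{137} \approx -55.657$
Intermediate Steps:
$X = \frac{155}{137}$ ($X = 155 \cdot \frac{1}{137} = \frac{155}{137} \approx 1.1314$)
$N = 10$ ($N = 6 + 4 = 10$)
$\left(N + X\right) d{\left(-12 \right)} = \left(10 + \frac{155}{137}\right) \left(-5\right) = \frac{1525}{137} \left(-5\right) = - \frac{7625}{137}$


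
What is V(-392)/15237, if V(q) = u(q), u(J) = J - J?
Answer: 0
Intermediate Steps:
u(J) = 0
V(q) = 0
V(-392)/15237 = 0/15237 = 0*(1/15237) = 0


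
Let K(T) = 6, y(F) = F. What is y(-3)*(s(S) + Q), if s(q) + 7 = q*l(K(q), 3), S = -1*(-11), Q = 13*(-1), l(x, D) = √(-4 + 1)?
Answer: 60 - 33*I*√3 ≈ 60.0 - 57.158*I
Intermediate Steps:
l(x, D) = I*√3 (l(x, D) = √(-3) = I*√3)
Q = -13
S = 11
s(q) = -7 + I*q*√3 (s(q) = -7 + q*(I*√3) = -7 + I*q*√3)
y(-3)*(s(S) + Q) = -3*((-7 + I*11*√3) - 13) = -3*((-7 + 11*I*√3) - 13) = -3*(-20 + 11*I*√3) = 60 - 33*I*√3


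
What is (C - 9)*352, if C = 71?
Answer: 21824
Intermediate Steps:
(C - 9)*352 = (71 - 9)*352 = 62*352 = 21824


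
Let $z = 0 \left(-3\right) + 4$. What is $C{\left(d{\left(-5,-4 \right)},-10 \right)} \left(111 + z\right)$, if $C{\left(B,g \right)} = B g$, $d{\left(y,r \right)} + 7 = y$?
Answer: $13800$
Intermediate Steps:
$d{\left(y,r \right)} = -7 + y$
$z = 4$ ($z = 0 + 4 = 4$)
$C{\left(d{\left(-5,-4 \right)},-10 \right)} \left(111 + z\right) = \left(-7 - 5\right) \left(-10\right) \left(111 + 4\right) = \left(-12\right) \left(-10\right) 115 = 120 \cdot 115 = 13800$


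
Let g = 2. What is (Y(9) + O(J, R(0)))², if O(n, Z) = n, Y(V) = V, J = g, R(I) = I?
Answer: 121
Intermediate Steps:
J = 2
(Y(9) + O(J, R(0)))² = (9 + 2)² = 11² = 121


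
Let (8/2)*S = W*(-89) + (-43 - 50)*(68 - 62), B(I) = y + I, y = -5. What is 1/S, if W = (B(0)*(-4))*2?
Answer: -2/2059 ≈ -0.00097135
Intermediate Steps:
B(I) = -5 + I
W = 40 (W = ((-5 + 0)*(-4))*2 = -5*(-4)*2 = 20*2 = 40)
S = -2059/2 (S = (40*(-89) + (-43 - 50)*(68 - 62))/4 = (-3560 - 93*6)/4 = (-3560 - 558)/4 = (¼)*(-4118) = -2059/2 ≈ -1029.5)
1/S = 1/(-2059/2) = -2/2059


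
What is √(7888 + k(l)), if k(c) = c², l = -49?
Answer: √10289 ≈ 101.43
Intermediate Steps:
√(7888 + k(l)) = √(7888 + (-49)²) = √(7888 + 2401) = √10289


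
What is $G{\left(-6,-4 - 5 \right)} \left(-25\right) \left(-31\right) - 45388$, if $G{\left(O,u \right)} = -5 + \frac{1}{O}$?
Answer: $- \frac{296353}{6} \approx -49392.0$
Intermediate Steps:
$G{\left(-6,-4 - 5 \right)} \left(-25\right) \left(-31\right) - 45388 = \left(-5 + \frac{1}{-6}\right) \left(-25\right) \left(-31\right) - 45388 = \left(-5 - \frac{1}{6}\right) \left(-25\right) \left(-31\right) - 45388 = \left(- \frac{31}{6}\right) \left(-25\right) \left(-31\right) - 45388 = \frac{775}{6} \left(-31\right) - 45388 = - \frac{24025}{6} - 45388 = - \frac{296353}{6}$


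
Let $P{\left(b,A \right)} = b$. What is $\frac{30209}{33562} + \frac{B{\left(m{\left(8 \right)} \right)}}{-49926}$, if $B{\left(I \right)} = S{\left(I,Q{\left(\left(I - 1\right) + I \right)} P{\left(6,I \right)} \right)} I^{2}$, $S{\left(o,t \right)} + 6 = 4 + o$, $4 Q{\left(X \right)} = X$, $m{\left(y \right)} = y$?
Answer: $\frac{249221121}{279269402} \approx 0.8924$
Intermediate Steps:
$Q{\left(X \right)} = \frac{X}{4}$
$S{\left(o,t \right)} = -2 + o$ ($S{\left(o,t \right)} = -6 + \left(4 + o\right) = -2 + o$)
$B{\left(I \right)} = I^{2} \left(-2 + I\right)$ ($B{\left(I \right)} = \left(-2 + I\right) I^{2} = I^{2} \left(-2 + I\right)$)
$\frac{30209}{33562} + \frac{B{\left(m{\left(8 \right)} \right)}}{-49926} = \frac{30209}{33562} + \frac{8^{2} \left(-2 + 8\right)}{-49926} = 30209 \cdot \frac{1}{33562} + 64 \cdot 6 \left(- \frac{1}{49926}\right) = \frac{30209}{33562} + 384 \left(- \frac{1}{49926}\right) = \frac{30209}{33562} - \frac{64}{8321} = \frac{249221121}{279269402}$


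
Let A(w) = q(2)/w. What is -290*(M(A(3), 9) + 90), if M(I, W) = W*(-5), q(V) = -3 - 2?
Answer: -13050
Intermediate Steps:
q(V) = -5
A(w) = -5/w
M(I, W) = -5*W
-290*(M(A(3), 9) + 90) = -290*(-5*9 + 90) = -290*(-45 + 90) = -290*45 = -13050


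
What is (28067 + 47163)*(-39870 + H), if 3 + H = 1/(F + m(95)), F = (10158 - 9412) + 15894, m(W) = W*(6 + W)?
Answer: -15739141445084/5247 ≈ -2.9996e+9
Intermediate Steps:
F = 16640 (F = 746 + 15894 = 16640)
H = -78704/26235 (H = -3 + 1/(16640 + 95*(6 + 95)) = -3 + 1/(16640 + 95*101) = -3 + 1/(16640 + 9595) = -3 + 1/26235 = -78704/26235 ≈ -3.0000)
(28067 + 47163)*(-39870 + H) = (28067 + 47163)*(-39870 - 78704/26235) = 75230*(-1046068154/26235) = -15739141445084/5247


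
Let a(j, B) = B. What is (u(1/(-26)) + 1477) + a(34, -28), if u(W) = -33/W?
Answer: 2307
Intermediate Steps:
(u(1/(-26)) + 1477) + a(34, -28) = (-33/(1/(-26)) + 1477) - 28 = (-33/(-1/26) + 1477) - 28 = (-33*(-26) + 1477) - 28 = (858 + 1477) - 28 = 2335 - 28 = 2307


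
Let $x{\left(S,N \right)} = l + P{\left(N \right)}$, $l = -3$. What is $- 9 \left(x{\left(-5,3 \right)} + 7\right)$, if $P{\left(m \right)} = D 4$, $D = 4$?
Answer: $-180$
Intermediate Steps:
$P{\left(m \right)} = 16$ ($P{\left(m \right)} = 4 \cdot 4 = 16$)
$x{\left(S,N \right)} = 13$ ($x{\left(S,N \right)} = -3 + 16 = 13$)
$- 9 \left(x{\left(-5,3 \right)} + 7\right) = - 9 \left(13 + 7\right) = \left(-9\right) 20 = -180$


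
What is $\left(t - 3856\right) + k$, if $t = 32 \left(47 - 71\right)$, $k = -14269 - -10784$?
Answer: $-8109$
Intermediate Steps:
$k = -3485$ ($k = -14269 + 10784 = -3485$)
$t = -768$ ($t = 32 \left(-24\right) = -768$)
$\left(t - 3856\right) + k = \left(-768 - 3856\right) - 3485 = -4624 - 3485 = -8109$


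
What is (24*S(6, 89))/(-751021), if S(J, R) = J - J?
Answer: 0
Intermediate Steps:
S(J, R) = 0
(24*S(6, 89))/(-751021) = (24*0)/(-751021) = 0*(-1/751021) = 0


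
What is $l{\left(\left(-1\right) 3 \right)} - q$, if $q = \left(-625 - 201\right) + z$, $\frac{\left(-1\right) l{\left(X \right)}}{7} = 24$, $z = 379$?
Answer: $279$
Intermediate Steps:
$l{\left(X \right)} = -168$ ($l{\left(X \right)} = \left(-7\right) 24 = -168$)
$q = -447$ ($q = \left(-625 - 201\right) + 379 = -826 + 379 = -447$)
$l{\left(\left(-1\right) 3 \right)} - q = -168 - -447 = -168 + 447 = 279$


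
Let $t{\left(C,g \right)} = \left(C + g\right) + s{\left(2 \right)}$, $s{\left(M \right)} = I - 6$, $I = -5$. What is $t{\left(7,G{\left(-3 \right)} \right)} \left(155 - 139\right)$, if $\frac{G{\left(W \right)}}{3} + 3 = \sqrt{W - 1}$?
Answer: $-208 + 96 i \approx -208.0 + 96.0 i$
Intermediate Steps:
$s{\left(M \right)} = -11$ ($s{\left(M \right)} = -5 - 6 = -11$)
$G{\left(W \right)} = -9 + 3 \sqrt{-1 + W}$ ($G{\left(W \right)} = -9 + 3 \sqrt{W - 1} = -9 + 3 \sqrt{-1 + W}$)
$t{\left(C,g \right)} = -11 + C + g$ ($t{\left(C,g \right)} = \left(C + g\right) - 11 = -11 + C + g$)
$t{\left(7,G{\left(-3 \right)} \right)} \left(155 - 139\right) = \left(-11 + 7 - \left(9 - 3 \sqrt{-1 - 3}\right)\right) \left(155 - 139\right) = \left(-11 + 7 - \left(9 - 3 \sqrt{-4}\right)\right) 16 = \left(-11 + 7 - \left(9 - 3 \cdot 2 i\right)\right) 16 = \left(-11 + 7 - \left(9 - 6 i\right)\right) 16 = \left(-13 + 6 i\right) 16 = -208 + 96 i$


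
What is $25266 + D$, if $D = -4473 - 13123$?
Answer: $7670$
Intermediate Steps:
$D = -17596$
$25266 + D = 25266 - 17596 = 7670$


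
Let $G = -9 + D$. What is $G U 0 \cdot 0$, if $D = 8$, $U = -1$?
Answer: $0$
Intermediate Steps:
$G = -1$ ($G = -9 + 8 = -1$)
$G U 0 \cdot 0 = - \left(-1\right) 0 \cdot 0 = \left(-1\right) 0 \cdot 0 = 0 \cdot 0 = 0$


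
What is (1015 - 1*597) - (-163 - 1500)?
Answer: 2081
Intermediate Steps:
(1015 - 1*597) - (-163 - 1500) = (1015 - 597) - 1*(-1663) = 418 + 1663 = 2081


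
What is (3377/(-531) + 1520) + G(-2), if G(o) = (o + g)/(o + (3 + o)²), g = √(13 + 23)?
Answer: 801619/531 ≈ 1509.6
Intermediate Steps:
g = 6 (g = √36 = 6)
G(o) = (6 + o)/(o + (3 + o)²) (G(o) = (o + 6)/(o + (3 + o)²) = (6 + o)/(o + (3 + o)²))
(3377/(-531) + 1520) + G(-2) = (3377/(-531) + 1520) + (6 - 2)/(-2 + (3 - 2)²) = (3377*(-1/531) + 1520) + 4/(-2 + 1²) = (-3377/531 + 1520) + 4/(-2 + 1) = 803743/531 + 4/(-1) = 803743/531 - 1*4 = 803743/531 - 4 = 801619/531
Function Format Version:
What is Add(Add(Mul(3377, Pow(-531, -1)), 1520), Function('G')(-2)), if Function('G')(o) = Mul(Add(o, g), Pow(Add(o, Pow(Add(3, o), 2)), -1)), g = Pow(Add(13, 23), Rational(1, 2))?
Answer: Rational(801619, 531) ≈ 1509.6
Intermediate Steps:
g = 6 (g = Pow(36, Rational(1, 2)) = 6)
Function('G')(o) = Mul(Pow(Add(o, Pow(Add(3, o), 2)), -1), Add(6, o)) (Function('G')(o) = Mul(Add(o, 6), Pow(Add(o, Pow(Add(3, o), 2)), -1)) = Mul(Add(6, o), Pow(Add(o, Pow(Add(3, o), 2)), -1)) = Mul(Pow(Add(o, Pow(Add(3, o), 2)), -1), Add(6, o)))
Add(Add(Mul(3377, Pow(-531, -1)), 1520), Function('G')(-2)) = Add(Add(Mul(3377, Pow(-531, -1)), 1520), Mul(Pow(Add(-2, Pow(Add(3, -2), 2)), -1), Add(6, -2))) = Add(Add(Mul(3377, Rational(-1, 531)), 1520), Mul(Pow(Add(-2, Pow(1, 2)), -1), 4)) = Add(Add(Rational(-3377, 531), 1520), Mul(Pow(Add(-2, 1), -1), 4)) = Add(Rational(803743, 531), Mul(Pow(-1, -1), 4)) = Add(Rational(803743, 531), Mul(-1, 4)) = Add(Rational(803743, 531), -4) = Rational(801619, 531)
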